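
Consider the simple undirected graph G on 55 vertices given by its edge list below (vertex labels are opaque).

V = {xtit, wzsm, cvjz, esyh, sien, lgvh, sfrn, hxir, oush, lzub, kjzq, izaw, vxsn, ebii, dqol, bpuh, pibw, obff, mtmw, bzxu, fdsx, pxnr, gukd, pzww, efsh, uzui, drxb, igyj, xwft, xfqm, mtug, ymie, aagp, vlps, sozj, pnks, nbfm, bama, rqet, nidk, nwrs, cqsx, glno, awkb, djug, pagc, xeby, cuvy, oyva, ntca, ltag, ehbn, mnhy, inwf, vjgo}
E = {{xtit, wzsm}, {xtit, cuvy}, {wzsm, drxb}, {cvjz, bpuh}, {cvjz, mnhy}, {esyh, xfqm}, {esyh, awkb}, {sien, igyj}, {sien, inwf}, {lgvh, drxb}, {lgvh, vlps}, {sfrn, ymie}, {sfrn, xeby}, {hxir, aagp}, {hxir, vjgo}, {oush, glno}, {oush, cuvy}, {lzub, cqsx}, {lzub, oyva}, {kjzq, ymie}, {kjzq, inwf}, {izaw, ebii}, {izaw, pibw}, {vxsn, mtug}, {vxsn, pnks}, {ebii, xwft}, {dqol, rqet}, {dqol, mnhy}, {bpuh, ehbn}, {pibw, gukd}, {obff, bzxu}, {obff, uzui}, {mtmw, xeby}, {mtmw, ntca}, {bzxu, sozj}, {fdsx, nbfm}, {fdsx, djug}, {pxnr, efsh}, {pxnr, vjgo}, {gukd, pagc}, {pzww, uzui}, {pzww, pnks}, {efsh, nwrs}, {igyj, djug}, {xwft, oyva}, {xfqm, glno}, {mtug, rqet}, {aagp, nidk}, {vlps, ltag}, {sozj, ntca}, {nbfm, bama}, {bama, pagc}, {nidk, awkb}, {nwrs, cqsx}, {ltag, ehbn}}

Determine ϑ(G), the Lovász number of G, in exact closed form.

deg(bama) = 2; N(bama) = {nbfm, pagc}.
Vertex ebii has 2 neighbors: izaw, xwft.
deg(lzub) = 2; N(lzub) = {cqsx, oyva}.
Vertex xtit has 2 neighbors: wzsm, cuvy.
2-regular, N=55; the odd cycle C_{55}.
The 28 distinct eigenvalues: [2.0, 1.987, 1.948, 1.8837, 1.7948, 1.6825, 1.5483, 1.3939, 1.2213, 1.0328, 0.8308, 0.618, 0.3972, 0.1712, -0.0571, -0.2846, -0.5084, -0.7256, -0.9333, -1.1289, -1.3097, -1.4735, -1.618, -1.7415, -1.8422, -1.919, -1.9707, -1.9967].
Lovász (edge-transitive): ϑ = −55·(-2*cos(pi/55))/((2)−(-2*cos(pi/55))) = 55*cos(pi/55)/(cos(pi/55) + 1).
= 27.477556878… (decimal).
Lovász sandwich 27 ≤ 55*cos(pi/55)/(cos(pi/55) + 1) ≤ 28: both strict.

55*cos(pi/55)/(cos(pi/55) + 1)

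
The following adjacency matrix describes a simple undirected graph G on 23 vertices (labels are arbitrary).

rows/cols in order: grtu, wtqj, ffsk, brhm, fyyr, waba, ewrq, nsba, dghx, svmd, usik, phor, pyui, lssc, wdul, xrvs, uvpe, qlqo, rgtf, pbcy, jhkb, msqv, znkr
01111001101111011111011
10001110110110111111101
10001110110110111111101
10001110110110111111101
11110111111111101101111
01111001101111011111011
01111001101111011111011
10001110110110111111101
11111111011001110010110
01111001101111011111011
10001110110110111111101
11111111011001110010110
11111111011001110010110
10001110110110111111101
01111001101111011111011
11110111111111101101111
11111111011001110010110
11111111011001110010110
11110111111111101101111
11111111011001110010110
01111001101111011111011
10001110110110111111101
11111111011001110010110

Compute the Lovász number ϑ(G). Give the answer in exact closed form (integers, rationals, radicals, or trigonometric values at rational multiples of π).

7

deg(phor) = 16; N(phor) = {grtu, wtqj, ffsk, brhm, fyyr, waba, ewrq, nsba, svmd, usik, lssc, wdul, xrvs, rgtf, jhkb, msqv}.
Vertex dghx has 16 neighbors: grtu, wtqj, ffsk, brhm, fyyr, waba, ewrq, nsba, svmd, usik, lssc, wdul, xrvs, rgtf, jhkb, msqv.
Vertex xrvs has 20 neighbors: grtu, wtqj, ffsk, brhm, waba, ewrq, nsba, dghx, svmd, usik, phor, pyui, lssc, wdul, uvpe, qlqo, pbcy, jhkb, msqv, znkr.
N(msqv) = {grtu, fyyr, waba, ewrq, dghx, svmd, phor, pyui, wdul, xrvs, uvpe, qlqo, rgtf, pbcy, jhkb, znkr}, |N(msqv)| = 16.
G = K_{7,7,6,3}: α = 7 = χ(Ḡ), so ϑ = 7.
= 7.00000… (decimal).
7 ≤ 7 ≤ 7: collapsed.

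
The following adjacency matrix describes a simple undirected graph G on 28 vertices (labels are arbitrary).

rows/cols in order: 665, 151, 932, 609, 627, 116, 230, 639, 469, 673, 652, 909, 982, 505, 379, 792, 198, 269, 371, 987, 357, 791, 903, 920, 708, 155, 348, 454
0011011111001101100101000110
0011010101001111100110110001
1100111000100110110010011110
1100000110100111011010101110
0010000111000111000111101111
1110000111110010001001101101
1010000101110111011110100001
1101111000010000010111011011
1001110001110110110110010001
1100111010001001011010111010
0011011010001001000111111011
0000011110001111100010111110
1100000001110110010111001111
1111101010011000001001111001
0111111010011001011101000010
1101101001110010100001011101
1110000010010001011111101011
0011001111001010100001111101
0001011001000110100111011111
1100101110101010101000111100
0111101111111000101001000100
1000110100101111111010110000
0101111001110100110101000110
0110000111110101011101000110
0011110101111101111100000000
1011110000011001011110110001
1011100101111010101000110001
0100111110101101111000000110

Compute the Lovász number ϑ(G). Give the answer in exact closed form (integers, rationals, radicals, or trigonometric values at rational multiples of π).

7

Vertex 371 has 15 neighbors: 609, 116, 230, 673, 505, 379, 198, 987, 357, 791, 920, 708, 155, 348, 454.
Vertex 269 has 15 neighbors: 932, 609, 230, 639, 469, 673, 982, 379, 198, 791, 903, 920, 708, 155, 454.
Vertex 627 has 15 neighbors: 932, 639, 469, 673, 505, 379, 792, 987, 357, 791, 903, 708, 155, 348, 454.
N(116) = {665, 151, 932, 639, 469, 673, 652, 909, 379, 371, 791, 903, 708, 155, 454}, |N(116)| = 15.
Regular of degree 15 on 28 vertices: Kneser-type, 2-subsets of [8].
The 3 distinct eigenvalues: [15.0, 1.0, -5.0].
With N=28: ϑ(G) = 28·(-1*(-5))/(15−(-5)) = 7.
= 7.00000000… (decimal).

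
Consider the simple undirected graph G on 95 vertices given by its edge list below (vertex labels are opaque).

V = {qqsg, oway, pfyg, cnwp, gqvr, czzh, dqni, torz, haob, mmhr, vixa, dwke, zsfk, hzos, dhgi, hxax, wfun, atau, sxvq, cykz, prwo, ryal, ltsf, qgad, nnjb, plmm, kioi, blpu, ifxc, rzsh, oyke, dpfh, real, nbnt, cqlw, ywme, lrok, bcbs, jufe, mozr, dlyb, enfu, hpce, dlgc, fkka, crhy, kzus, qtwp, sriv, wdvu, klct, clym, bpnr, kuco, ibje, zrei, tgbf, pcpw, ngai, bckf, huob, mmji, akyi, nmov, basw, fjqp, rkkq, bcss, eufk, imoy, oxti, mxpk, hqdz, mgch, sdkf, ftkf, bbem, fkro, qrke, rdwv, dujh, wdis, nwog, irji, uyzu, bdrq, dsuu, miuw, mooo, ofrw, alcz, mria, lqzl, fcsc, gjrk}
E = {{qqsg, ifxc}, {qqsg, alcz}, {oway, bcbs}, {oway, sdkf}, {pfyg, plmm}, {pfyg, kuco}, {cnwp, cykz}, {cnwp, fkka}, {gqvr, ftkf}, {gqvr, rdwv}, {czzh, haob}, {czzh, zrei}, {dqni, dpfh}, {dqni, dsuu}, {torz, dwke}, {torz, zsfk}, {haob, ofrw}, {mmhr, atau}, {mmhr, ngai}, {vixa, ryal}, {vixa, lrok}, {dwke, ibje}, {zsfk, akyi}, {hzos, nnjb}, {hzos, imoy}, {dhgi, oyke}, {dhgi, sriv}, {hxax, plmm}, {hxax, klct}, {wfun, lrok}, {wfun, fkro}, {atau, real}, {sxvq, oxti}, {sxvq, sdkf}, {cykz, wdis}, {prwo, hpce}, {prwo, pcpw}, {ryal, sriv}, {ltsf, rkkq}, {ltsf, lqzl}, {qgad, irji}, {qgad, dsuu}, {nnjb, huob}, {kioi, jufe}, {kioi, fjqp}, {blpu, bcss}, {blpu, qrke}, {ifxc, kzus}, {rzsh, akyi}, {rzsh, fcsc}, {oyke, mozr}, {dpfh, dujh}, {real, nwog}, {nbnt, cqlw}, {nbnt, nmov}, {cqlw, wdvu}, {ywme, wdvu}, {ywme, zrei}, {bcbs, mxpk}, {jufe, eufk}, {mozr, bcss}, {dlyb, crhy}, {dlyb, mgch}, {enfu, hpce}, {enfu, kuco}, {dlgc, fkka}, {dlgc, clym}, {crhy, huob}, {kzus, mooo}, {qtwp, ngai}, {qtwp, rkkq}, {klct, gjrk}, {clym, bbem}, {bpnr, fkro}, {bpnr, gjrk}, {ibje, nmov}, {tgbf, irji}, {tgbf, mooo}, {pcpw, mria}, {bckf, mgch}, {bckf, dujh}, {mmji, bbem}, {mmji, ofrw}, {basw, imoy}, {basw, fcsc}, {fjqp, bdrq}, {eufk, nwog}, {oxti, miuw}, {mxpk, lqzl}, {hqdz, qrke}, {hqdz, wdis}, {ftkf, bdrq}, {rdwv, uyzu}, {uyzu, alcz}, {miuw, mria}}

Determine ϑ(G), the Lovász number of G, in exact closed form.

Vertex nnjb has 2 neighbors: hzos, huob.
deg(klct) = 2; N(klct) = {hxax, gjrk}.
N(lrok) = {vixa, wfun}, |N(lrok)| = 2.
deg(czzh) = 2; N(czzh) = {haob, zrei}.
2-regular, N=95; the odd cycle C_{95}.
A has 48 distinct eigenvalues ≈ [2.0, 1.996, 1.983, 1.961, 1.93, 1.892, 1.845, 1.789, 1.727, 1.656, 1.578, 1.494, 1.402, 1.305, 1.202, 1.094, 0.981, 0.864, 0.742, 0.618, 0.491, 0.362, 0.231, 0.099, -0.033, -0.165, -0.297, -0.427, -0.555, -0.681, -0.803, -0.923, -1.038, -1.149, -1.254, -1.355, -1.449, -1.537, -1.618, -1.692, -1.759, -1.818, -1.869, -1.912, -1.947, -1.973, -1.99, -1.999].
Lovász (edge-transitive): ϑ = −95·(-2*cos(pi/95))/((2)−(-2*cos(pi/95))) = 95*cos(pi/95)/(cos(pi/95) + 1).
Numerically 47.48701131.
α=47, χ(Ḡ)=48; ϑ=95*cos(pi/95)/(cos(pi/95) + 1) lies between (both strict).

95*cos(pi/95)/(cos(pi/95) + 1)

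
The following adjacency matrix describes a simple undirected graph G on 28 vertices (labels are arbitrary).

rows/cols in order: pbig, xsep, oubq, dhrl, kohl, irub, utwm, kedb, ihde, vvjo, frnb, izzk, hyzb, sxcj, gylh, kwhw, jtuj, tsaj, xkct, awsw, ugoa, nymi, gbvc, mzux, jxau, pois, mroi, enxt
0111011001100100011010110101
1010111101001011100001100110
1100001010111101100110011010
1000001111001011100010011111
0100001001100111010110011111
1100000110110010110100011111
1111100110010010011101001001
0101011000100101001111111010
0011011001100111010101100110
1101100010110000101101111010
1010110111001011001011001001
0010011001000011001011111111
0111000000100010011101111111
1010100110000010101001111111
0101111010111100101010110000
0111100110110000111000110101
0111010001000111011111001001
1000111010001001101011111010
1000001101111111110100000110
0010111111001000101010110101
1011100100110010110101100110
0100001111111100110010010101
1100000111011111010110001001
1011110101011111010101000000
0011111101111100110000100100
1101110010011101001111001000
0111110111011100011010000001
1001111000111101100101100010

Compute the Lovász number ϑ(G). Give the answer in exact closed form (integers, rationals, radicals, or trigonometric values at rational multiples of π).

N(xsep) = {pbig, oubq, kohl, irub, utwm, kedb, vvjo, hyzb, gylh, kwhw, jtuj, nymi, gbvc, pois, mroi}, |N(xsep)| = 15.
Vertex tsaj has 15 neighbors: pbig, kohl, irub, utwm, ihde, hyzb, kwhw, jtuj, xkct, ugoa, nymi, gbvc, mzux, jxau, mroi.
deg(izzk) = 15; N(izzk) = {oubq, irub, utwm, vvjo, gylh, kwhw, xkct, ugoa, nymi, gbvc, mzux, jxau, pois, mroi, enxt}.
deg(xkct) = 15; N(xkct) = {pbig, utwm, kedb, vvjo, frnb, izzk, hyzb, sxcj, gylh, kwhw, jtuj, tsaj, awsw, pois, mroi}.
Every vertex has degree 15 (N=28); Kneser K(8,2) on C(8,2)=28 vertices.
A has 3 distinct eigenvalues ≈ [15.0, 1.0, -5.0].
λ_max=15, λ_min=-5; ϑ = −28·λ_min/(λ_max−λ_min) = 7.
= 7.00000… (decimal).

7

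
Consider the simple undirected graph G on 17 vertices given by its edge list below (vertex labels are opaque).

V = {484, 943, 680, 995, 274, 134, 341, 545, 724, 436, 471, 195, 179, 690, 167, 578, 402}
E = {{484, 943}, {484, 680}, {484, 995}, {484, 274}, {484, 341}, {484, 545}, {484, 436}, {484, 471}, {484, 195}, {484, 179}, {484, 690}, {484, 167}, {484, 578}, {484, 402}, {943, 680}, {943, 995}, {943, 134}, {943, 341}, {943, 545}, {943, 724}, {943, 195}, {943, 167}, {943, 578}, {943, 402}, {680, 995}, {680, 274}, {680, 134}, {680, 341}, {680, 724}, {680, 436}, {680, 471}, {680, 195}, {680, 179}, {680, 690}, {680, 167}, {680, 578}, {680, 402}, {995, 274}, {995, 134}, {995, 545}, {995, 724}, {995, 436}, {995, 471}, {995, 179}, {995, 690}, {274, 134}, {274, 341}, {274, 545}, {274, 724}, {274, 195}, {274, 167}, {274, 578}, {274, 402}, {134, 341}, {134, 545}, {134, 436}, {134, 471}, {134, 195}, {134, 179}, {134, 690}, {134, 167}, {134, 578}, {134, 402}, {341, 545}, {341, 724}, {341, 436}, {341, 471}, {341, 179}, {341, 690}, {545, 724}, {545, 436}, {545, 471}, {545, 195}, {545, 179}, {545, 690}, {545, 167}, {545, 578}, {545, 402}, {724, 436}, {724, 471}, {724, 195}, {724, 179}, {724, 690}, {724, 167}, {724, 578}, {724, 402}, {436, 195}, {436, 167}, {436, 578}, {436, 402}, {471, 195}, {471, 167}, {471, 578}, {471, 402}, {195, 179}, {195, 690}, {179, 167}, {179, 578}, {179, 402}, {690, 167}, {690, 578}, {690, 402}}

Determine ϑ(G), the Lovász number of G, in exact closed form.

deg(943) = 11; N(943) = {484, 680, 995, 134, 341, 545, 724, 195, 167, 578, 402}.
deg(402) = 11; N(402) = {484, 943, 680, 274, 134, 545, 724, 436, 471, 179, 690}.
Vertex 680 has 15 neighbors: 484, 943, 995, 274, 134, 341, 724, 436, 471, 195, 179, 690, 167, 578, 402.
N(274) = {484, 680, 995, 134, 341, 545, 724, 195, 167, 578, 402}, |N(274)| = 11.
4 parts of sizes [6, 6, 3, 2]; α(G) = 6 = ϑ (perfect).
ϑ(G) ≈ 6.00000.
Check 6 ≤ 6 ≤ 6: collapsed.

6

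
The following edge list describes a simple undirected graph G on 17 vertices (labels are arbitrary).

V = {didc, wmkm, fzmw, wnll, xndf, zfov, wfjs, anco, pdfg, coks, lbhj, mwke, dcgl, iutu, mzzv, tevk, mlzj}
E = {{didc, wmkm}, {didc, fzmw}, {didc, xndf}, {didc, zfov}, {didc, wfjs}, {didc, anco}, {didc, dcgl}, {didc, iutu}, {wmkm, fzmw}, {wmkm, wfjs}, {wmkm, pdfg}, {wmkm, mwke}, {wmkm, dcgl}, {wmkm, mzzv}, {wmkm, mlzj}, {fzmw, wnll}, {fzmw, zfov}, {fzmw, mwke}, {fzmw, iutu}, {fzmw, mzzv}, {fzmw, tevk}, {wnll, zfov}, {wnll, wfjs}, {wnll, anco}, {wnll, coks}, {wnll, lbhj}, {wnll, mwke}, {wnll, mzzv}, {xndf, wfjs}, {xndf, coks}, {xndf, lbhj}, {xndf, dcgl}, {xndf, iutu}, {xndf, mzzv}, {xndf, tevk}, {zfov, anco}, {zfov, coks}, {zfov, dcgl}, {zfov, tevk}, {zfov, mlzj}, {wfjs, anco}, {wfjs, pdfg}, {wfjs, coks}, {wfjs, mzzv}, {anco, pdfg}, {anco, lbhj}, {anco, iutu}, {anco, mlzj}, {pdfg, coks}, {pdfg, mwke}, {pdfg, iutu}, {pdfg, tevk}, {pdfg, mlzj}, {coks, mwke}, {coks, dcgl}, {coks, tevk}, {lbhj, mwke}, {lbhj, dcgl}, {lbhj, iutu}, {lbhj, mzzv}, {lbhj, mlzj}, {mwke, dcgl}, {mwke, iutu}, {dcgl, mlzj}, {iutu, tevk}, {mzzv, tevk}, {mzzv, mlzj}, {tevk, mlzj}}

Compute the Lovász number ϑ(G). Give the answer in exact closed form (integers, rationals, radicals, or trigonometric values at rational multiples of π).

N(mzzv) = {wmkm, fzmw, wnll, xndf, wfjs, lbhj, tevk, mlzj}, |N(mzzv)| = 8.
N(iutu) = {didc, fzmw, xndf, anco, pdfg, lbhj, mwke, tevk}, |N(iutu)| = 8.
deg(fzmw) = 8; N(fzmw) = {didc, wmkm, wnll, zfov, mwke, iutu, mzzv, tevk}.
deg(xndf) = 8; N(xndf) = {didc, wfjs, coks, lbhj, dcgl, iutu, mzzv, tevk}.
G on 17 vertices is 8-regular; strongly regular (17,8,3,4).
A has 3 distinct eigenvalues ≈ [8.0, 1.562, -2.562].
Lovász (edge-transitive): ϑ = −17·(-sqrt(17)/2 - 1/2)/((8)−(-sqrt(17)/2 - 1/2)) = sqrt(17).
= 4.1231056… (decimal).

sqrt(17)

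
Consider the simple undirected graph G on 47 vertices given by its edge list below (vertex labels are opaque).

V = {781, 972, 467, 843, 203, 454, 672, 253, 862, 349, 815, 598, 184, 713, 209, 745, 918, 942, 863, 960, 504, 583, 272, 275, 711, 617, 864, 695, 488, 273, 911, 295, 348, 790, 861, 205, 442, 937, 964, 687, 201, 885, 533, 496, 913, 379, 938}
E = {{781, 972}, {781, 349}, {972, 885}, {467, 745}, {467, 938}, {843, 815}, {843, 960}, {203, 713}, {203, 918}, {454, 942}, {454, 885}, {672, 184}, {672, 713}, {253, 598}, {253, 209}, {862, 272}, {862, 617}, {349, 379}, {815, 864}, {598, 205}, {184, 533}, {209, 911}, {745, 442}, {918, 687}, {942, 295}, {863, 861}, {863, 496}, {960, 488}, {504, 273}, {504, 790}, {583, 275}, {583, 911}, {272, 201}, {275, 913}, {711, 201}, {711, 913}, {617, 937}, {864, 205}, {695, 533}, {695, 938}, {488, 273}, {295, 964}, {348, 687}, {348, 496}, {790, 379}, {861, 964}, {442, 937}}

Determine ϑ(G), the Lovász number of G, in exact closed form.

47*cos(pi/47)/(cos(pi/47) + 1)

deg(885) = 2; N(885) = {972, 454}.
Vertex 843 has 2 neighbors: 815, 960.
deg(184) = 2; N(184) = {672, 533}.
deg(695) = 2; N(695) = {533, 938}.
2-regular, N=47; a single 47-cycle (edge-transitive).
The 24 distinct eigenvalues: [2.0, 1.98215, 1.92894, 1.8413, 1.7208, 1.5696, 1.39038, 1.18636, 0.96116, 0.71882, 0.46364, 0.20019, -0.06683, -0.33266, -0.59255, -0.84187, -1.07616, -1.29126, -1.4833, -1.64888, -1.78504, -1.88934, -1.95992, -1.99553].
λ_max=2, λ_min=-2*cos(pi/47); ϑ = −47·λ_min/(λ_max−λ_min) = 47*cos(pi/47)/(cos(pi/47) + 1).
Numerically 23.473731.
23 ≤ 47*cos(pi/47)/(cos(pi/47) + 1) ≤ 24: both strict.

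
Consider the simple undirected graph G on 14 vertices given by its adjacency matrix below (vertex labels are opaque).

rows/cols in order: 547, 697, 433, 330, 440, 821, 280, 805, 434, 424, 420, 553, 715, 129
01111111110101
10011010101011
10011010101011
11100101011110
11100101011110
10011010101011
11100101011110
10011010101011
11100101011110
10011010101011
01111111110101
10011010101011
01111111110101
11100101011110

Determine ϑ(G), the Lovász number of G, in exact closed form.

Vertex 129 has 9 neighbors: 547, 697, 433, 821, 805, 424, 420, 553, 715.
Vertex 330 has 9 neighbors: 547, 697, 433, 821, 805, 424, 420, 553, 715.
N(697) = {547, 330, 440, 280, 434, 420, 715, 129}, |N(697)| = 8.
Vertex 547 has 11 neighbors: 697, 433, 330, 440, 821, 280, 805, 434, 424, 553, 129.
3 parts of sizes [6, 5, 3]; α(G) = 6 = ϑ (perfect).
Numerically 6.0000000.
α=6, χ(Ḡ)=6; ϑ=6 lies between (collapsed).

6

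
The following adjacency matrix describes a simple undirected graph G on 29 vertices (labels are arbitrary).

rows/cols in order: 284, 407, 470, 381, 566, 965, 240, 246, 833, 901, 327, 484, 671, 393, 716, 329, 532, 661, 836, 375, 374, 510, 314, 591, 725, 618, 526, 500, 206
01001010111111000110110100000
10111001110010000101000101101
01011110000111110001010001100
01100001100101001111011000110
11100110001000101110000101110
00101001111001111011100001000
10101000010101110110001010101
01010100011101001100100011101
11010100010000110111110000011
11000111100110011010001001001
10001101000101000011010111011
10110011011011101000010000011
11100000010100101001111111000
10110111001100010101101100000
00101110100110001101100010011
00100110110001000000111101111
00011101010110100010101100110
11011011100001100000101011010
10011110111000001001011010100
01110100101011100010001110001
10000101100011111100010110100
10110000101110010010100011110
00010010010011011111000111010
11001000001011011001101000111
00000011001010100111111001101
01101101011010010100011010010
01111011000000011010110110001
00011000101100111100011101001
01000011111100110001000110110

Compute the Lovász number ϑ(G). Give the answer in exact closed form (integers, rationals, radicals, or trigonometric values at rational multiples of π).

sqrt(29)

deg(375) = 14; N(375) = {407, 470, 381, 965, 833, 327, 671, 393, 716, 836, 314, 591, 725, 206}.
deg(716) = 14; N(716) = {470, 566, 965, 240, 833, 484, 671, 532, 661, 375, 374, 725, 500, 206}.
N(393) = {284, 470, 381, 965, 240, 246, 327, 484, 329, 661, 375, 374, 314, 591}, |N(393)| = 14.
deg(965) = 14; N(965) = {470, 566, 246, 833, 901, 327, 393, 716, 329, 532, 836, 375, 374, 618}.
29-vertex 14-regular graph: Paley(29): SR with (k,λ,μ)=(14,6,7).
The 3 distinct eigenvalues: [14.0, 2.1926, -3.1926].
Lovász (edge-transitive): ϑ = −29·(-sqrt(29)/2 - 1/2)/((14)−(-sqrt(29)/2 - 1/2)) = sqrt(29).
ϑ(G) ≈ 5.38516481.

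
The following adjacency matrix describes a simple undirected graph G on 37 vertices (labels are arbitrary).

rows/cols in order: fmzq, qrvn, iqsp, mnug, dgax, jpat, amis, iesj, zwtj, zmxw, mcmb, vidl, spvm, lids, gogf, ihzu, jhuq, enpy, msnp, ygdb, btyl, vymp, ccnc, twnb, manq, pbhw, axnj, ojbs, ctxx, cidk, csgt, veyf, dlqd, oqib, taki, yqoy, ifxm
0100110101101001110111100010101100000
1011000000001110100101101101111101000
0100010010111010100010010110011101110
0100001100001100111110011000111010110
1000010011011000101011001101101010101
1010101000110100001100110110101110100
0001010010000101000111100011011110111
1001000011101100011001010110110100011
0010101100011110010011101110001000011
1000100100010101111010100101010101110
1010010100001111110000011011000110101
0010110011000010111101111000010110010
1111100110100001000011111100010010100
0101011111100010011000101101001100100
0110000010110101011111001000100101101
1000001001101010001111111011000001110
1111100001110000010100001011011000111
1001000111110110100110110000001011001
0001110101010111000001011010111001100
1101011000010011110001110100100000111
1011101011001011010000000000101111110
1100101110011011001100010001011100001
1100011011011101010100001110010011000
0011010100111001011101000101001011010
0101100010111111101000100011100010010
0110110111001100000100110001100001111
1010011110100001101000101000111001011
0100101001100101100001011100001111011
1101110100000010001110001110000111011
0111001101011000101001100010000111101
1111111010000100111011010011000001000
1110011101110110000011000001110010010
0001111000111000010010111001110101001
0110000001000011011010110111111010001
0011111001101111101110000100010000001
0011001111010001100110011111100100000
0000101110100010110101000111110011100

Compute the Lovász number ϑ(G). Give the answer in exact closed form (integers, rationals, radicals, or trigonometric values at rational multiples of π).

sqrt(37)

N(csgt) = {fmzq, qrvn, iqsp, mnug, dgax, jpat, amis, zwtj, lids, jhuq, enpy, msnp, btyl, vymp, twnb, axnj, ojbs, oqib}, |N(csgt)| = 18.
deg(gogf) = 18; N(gogf) = {qrvn, iqsp, zwtj, mcmb, vidl, lids, ihzu, enpy, msnp, ygdb, btyl, vymp, manq, ctxx, veyf, oqib, taki, ifxm}.
Vertex fmzq has 18 neighbors: qrvn, dgax, jpat, iesj, zmxw, mcmb, spvm, ihzu, jhuq, enpy, ygdb, btyl, vymp, ccnc, axnj, ctxx, csgt, veyf.
N(veyf) = {fmzq, qrvn, iqsp, jpat, amis, iesj, zmxw, mcmb, vidl, lids, gogf, btyl, vymp, ojbs, ctxx, cidk, dlqd, yqoy}, |N(veyf)| = 18.
18-regular, N=37; strongly regular (37,18,8,9).
The 3 distinct eigenvalues: [18.0, 2.541381, -3.541381].
Lovász (edge-transitive): ϑ = −37·(-sqrt(37)/2 - 1/2)/((18)−(-sqrt(37)/2 - 1/2)) = sqrt(37).
Numerically 6.082763.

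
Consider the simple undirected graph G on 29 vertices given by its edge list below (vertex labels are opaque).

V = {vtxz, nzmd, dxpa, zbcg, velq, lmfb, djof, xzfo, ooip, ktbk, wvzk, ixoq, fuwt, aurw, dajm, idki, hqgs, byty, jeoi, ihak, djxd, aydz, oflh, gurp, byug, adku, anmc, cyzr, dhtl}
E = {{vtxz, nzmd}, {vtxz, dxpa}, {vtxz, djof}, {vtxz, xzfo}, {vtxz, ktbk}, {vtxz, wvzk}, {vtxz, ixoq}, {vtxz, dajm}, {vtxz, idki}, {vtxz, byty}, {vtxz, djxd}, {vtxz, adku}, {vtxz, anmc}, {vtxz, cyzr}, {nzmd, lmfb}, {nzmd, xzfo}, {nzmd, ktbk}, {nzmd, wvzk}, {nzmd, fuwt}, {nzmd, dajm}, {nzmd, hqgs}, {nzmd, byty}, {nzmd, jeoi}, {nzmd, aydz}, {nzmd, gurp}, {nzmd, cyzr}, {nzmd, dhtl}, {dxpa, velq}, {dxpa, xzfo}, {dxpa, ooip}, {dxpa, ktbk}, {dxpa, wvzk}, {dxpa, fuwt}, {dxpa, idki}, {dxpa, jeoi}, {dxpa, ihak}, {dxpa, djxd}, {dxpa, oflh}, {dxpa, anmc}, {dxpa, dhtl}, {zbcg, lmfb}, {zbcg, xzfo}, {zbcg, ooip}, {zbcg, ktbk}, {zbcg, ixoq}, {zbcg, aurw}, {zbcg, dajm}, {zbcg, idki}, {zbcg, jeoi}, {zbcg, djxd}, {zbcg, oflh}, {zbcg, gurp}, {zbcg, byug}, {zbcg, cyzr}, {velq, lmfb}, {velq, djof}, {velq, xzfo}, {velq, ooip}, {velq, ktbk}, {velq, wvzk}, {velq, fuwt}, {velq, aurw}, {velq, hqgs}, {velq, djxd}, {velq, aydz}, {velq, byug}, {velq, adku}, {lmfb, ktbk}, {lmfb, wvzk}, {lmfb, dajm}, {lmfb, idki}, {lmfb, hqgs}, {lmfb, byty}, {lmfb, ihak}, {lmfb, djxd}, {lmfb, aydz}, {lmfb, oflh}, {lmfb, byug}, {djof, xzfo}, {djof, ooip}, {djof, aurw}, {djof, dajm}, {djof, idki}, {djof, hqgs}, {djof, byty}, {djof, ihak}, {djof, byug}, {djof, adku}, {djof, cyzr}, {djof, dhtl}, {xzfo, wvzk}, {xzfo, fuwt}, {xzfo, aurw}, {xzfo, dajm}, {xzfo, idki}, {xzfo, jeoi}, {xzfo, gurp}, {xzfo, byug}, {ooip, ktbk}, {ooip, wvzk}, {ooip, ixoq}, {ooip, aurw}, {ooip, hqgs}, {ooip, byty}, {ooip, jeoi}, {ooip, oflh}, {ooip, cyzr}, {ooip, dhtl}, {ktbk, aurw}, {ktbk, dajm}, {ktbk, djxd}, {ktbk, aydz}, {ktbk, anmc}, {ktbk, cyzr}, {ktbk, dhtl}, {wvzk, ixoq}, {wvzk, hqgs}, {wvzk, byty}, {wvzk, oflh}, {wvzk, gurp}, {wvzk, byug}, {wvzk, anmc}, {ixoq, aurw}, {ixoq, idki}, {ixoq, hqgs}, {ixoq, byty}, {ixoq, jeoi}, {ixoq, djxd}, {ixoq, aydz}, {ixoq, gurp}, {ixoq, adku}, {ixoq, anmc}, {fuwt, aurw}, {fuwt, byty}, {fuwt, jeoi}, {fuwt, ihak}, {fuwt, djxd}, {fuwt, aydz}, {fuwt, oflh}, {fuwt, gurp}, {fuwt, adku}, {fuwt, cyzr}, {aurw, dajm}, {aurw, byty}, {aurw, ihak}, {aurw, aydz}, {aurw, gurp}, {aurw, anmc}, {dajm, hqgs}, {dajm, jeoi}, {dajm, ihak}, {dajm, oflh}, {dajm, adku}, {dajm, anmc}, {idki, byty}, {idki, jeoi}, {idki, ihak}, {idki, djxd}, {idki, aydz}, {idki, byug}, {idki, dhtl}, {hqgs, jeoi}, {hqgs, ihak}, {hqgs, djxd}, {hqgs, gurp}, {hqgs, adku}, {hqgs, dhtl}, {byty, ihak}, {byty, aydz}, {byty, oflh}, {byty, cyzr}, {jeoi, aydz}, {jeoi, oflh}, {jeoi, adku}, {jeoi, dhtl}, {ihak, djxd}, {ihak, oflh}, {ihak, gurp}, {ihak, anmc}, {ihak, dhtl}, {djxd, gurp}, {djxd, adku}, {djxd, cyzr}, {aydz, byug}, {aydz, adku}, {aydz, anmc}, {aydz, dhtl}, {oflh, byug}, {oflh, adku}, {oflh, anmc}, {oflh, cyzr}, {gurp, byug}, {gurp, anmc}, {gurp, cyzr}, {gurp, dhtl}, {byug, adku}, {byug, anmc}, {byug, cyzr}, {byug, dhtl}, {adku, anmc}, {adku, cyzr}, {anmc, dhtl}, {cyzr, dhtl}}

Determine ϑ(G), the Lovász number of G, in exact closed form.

sqrt(29)

N(cyzr) = {vtxz, nzmd, zbcg, djof, ooip, ktbk, fuwt, byty, djxd, oflh, gurp, byug, adku, dhtl}, |N(cyzr)| = 14.
Vertex dhtl has 14 neighbors: nzmd, dxpa, djof, ooip, ktbk, idki, hqgs, jeoi, ihak, aydz, gurp, byug, anmc, cyzr.
N(ihak) = {dxpa, lmfb, djof, fuwt, aurw, dajm, idki, hqgs, byty, djxd, oflh, gurp, anmc, dhtl}, |N(ihak)| = 14.
deg(velq) = 14; N(velq) = {dxpa, lmfb, djof, xzfo, ooip, ktbk, wvzk, fuwt, aurw, hqgs, djxd, aydz, byug, adku}.
29-vertex 14-regular graph: Paley(29): SR with (k,λ,μ)=(14,6,7).
Distinct eigenvalues (to 5 d.p.): [14.0, 2.19258, -3.19258].
λ_max=14, λ_min=-sqrt(29)/2 - 1/2; ϑ = −29·λ_min/(λ_max−λ_min) = sqrt(29).
Numerically 5.38516.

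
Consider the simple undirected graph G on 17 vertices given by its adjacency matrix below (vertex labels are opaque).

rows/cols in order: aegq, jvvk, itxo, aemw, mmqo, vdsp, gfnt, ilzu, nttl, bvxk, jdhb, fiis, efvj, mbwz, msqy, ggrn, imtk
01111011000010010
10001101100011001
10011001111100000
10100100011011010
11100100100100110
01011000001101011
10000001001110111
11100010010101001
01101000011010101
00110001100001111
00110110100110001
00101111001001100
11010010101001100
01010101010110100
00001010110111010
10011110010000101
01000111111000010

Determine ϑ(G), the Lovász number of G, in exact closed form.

sqrt(17)

N(bvxk) = {itxo, aemw, ilzu, nttl, mbwz, msqy, ggrn, imtk}, |N(bvxk)| = 8.
deg(mmqo) = 8; N(mmqo) = {aegq, jvvk, itxo, vdsp, nttl, fiis, msqy, ggrn}.
Vertex vdsp has 8 neighbors: jvvk, aemw, mmqo, jdhb, fiis, mbwz, ggrn, imtk.
Vertex jvvk has 8 neighbors: aegq, mmqo, vdsp, ilzu, nttl, efvj, mbwz, imtk.
deg(v) = 8 for all v (|V|=17); Paley(17): SR with (k,λ,μ)=(8,3,4).
A has 3 distinct eigenvalues ≈ [8.0, 1.56155, -2.56155].
Lovász: ϑ = −17(-sqrt(17)/2 - 1/2)/(8+-(-sqrt(17)/2 - 1/2)) = sqrt(17).
ϑ(G) ≈ 4.123105626.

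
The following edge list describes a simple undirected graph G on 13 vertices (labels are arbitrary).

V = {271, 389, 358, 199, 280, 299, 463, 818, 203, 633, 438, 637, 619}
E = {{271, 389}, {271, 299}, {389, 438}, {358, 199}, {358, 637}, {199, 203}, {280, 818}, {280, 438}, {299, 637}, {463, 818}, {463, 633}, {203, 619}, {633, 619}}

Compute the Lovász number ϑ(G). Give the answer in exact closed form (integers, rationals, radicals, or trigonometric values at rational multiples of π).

13*cos(pi/13)/(cos(pi/13) + 1)

Vertex 438 has 2 neighbors: 389, 280.
Vertex 637 has 2 neighbors: 358, 299.
N(271) = {389, 299}, |N(271)| = 2.
deg(280) = 2; N(280) = {818, 438}.
deg(v) = 2 for all v (|V|=13); a single 13-cycle (edge-transitive).
The 7 distinct eigenvalues: [2.0, 1.771, 1.136, 0.241, -0.709, -1.497, -1.942].
Lovász: ϑ = −13(-2*cos(pi/13))/(2+-(-1)*2*cos(pi/13)) = 13*cos(pi/13)/(cos(pi/13) + 1).
= 6.404169… (decimal).
Check 6 ≤ 13*cos(pi/13)/(cos(pi/13) + 1) ≤ 7: both strict.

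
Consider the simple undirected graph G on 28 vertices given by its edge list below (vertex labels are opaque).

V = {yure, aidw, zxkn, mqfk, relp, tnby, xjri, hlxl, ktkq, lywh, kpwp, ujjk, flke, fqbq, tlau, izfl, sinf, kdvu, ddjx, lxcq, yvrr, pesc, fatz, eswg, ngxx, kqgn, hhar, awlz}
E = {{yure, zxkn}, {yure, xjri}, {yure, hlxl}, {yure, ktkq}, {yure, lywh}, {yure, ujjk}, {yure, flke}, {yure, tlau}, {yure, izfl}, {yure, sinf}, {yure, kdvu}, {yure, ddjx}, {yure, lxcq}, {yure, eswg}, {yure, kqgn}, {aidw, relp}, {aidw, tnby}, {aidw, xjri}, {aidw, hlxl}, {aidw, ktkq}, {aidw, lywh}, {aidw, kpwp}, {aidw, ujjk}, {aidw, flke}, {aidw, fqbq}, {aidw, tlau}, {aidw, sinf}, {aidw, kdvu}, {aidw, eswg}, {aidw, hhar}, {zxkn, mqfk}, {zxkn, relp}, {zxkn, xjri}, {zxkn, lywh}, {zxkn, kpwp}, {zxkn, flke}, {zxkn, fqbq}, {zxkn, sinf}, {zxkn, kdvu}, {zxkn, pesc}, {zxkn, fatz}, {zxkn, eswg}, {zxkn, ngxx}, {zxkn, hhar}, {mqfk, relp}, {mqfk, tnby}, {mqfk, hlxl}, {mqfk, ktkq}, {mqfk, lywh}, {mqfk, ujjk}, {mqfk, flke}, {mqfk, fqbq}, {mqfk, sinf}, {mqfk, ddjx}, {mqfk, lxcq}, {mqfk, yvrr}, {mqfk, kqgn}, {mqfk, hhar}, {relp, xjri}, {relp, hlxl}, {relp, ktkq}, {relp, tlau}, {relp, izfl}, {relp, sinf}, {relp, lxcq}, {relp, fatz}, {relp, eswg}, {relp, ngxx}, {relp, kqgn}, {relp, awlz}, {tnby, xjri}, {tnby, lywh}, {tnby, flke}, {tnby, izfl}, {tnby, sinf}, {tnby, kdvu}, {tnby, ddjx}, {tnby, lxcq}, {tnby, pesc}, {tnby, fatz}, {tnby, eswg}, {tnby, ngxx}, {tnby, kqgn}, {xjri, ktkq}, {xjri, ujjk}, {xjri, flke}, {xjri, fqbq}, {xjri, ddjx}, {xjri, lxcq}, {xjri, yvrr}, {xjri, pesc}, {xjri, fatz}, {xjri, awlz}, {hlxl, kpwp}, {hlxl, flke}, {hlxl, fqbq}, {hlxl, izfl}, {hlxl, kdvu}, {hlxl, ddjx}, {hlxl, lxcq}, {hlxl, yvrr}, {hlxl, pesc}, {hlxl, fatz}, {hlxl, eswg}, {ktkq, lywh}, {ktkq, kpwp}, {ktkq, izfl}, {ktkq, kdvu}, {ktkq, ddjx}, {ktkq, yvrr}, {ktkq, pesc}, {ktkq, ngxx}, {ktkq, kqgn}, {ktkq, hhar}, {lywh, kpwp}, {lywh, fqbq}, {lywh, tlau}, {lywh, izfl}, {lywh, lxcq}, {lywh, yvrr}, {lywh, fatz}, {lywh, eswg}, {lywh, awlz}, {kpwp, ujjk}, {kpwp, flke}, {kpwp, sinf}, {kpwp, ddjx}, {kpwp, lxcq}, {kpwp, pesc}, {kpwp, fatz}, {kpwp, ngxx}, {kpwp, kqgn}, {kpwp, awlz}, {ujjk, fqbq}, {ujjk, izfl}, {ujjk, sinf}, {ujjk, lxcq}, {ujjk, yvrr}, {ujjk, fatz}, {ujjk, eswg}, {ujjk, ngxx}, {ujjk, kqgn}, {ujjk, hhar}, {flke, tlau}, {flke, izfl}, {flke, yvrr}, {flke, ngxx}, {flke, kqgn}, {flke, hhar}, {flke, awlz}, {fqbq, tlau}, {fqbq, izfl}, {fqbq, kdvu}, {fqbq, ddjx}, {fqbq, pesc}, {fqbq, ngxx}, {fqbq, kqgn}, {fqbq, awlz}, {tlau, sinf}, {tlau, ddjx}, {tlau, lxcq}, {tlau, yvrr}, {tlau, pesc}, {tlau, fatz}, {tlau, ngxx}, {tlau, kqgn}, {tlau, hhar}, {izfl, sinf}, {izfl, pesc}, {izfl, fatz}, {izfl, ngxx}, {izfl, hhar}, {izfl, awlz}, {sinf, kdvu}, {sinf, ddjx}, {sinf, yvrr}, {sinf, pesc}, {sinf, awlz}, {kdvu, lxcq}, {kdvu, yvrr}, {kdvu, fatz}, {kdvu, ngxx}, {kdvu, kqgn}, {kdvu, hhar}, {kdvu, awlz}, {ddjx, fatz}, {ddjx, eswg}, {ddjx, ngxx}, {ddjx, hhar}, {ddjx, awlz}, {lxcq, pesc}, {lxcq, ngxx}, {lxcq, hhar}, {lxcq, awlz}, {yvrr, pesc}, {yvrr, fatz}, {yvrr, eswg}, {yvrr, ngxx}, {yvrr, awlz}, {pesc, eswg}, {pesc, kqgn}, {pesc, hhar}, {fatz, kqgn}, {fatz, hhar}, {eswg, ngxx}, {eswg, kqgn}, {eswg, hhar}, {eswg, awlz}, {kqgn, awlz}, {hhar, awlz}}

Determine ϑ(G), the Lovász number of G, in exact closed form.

Vertex mqfk has 15 neighbors: zxkn, relp, tnby, hlxl, ktkq, lywh, ujjk, flke, fqbq, sinf, ddjx, lxcq, yvrr, kqgn, hhar.
N(tlau) = {yure, aidw, relp, lywh, flke, fqbq, sinf, ddjx, lxcq, yvrr, pesc, fatz, ngxx, kqgn, hhar}, |N(tlau)| = 15.
N(izfl) = {yure, relp, tnby, hlxl, ktkq, lywh, ujjk, flke, fqbq, sinf, pesc, fatz, ngxx, hhar, awlz}, |N(izfl)| = 15.
N(ddjx) = {yure, mqfk, tnby, xjri, hlxl, ktkq, kpwp, fqbq, tlau, sinf, fatz, eswg, ngxx, hhar, awlz}, |N(ddjx)| = 15.
28-vertex 15-regular graph: Kneser K(8,2) on C(8,2)=28 vertices.
spec(A) ≈ [15.0, 1.0, -5.0] (distinct, 6 d.p.).
λ_max=15, λ_min=-5; ϑ = −28·λ_min/(λ_max−λ_min) = 7.
≈ 7.000000 (to 6 d.p.).

7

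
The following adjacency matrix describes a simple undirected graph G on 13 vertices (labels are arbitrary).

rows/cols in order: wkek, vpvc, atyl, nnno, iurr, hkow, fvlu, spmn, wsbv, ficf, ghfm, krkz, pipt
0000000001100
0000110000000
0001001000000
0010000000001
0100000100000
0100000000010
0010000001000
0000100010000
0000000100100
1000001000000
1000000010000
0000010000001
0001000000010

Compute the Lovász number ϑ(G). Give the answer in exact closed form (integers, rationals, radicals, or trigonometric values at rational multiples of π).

13*cos(pi/13)/(cos(pi/13) + 1)

deg(iurr) = 2; N(iurr) = {vpvc, spmn}.
deg(spmn) = 2; N(spmn) = {iurr, wsbv}.
Vertex atyl has 2 neighbors: nnno, fvlu.
deg(nnno) = 2; N(nnno) = {atyl, pipt}.
2-regular, N=13; the odd cycle C_{13}.
The 7 distinct eigenvalues: [2.0, 1.77091, 1.13613, 0.24107, -0.70921, -1.49702, -1.94188].
−13·(-2*cos(pi/13)) / ((2)−(-2*cos(pi/13))) = 13*cos(pi/13)/(cos(pi/13) + 1) = ϑ(G).
= 6.4042… (decimal).
α=6, χ(Ḡ)=7; ϑ=13*cos(pi/13)/(cos(pi/13) + 1) lies between (both strict).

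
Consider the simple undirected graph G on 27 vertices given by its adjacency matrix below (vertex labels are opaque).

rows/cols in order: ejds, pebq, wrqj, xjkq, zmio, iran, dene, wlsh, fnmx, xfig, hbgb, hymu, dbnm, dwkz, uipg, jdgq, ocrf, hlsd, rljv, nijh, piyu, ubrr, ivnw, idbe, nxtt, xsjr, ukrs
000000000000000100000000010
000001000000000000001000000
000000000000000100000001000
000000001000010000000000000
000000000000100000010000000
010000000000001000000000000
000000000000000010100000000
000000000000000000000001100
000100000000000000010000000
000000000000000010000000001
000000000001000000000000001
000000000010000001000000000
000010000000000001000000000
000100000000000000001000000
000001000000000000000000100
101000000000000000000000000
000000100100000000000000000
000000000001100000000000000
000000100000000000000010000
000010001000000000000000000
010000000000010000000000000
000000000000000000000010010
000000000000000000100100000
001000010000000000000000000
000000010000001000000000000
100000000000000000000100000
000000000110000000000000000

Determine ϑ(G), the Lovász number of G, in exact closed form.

27*cos(pi/27)/(cos(pi/27) + 1)

N(dene) = {ocrf, rljv}, |N(dene)| = 2.
Vertex wrqj has 2 neighbors: jdgq, idbe.
Vertex hymu has 2 neighbors: hbgb, hlsd.
N(rljv) = {dene, ivnw}, |N(rljv)| = 2.
Regular of degree 2 on 27 vertices: this is C_{27}, the 27-cycle.
Distinct eigenvalues (to 6 d.p.): [2.0, 1.94609, 1.787265, 1.532089, 1.194317, 0.79216, 0.347296, -0.11629, -0.573606, -1.0, -1.372483, -1.670976, -1.879385, -1.986477].
ϑ = −N·λ_min/(λ_max−λ_min) = −27·(-2*cos(pi/27))/(2−(-2*cos(pi/27))) = 27*cos(pi/27)/(cos(pi/27) + 1).
= 13.45420… (decimal).
13 ≤ 27*cos(pi/27)/(cos(pi/27) + 1) ≤ 14: both strict.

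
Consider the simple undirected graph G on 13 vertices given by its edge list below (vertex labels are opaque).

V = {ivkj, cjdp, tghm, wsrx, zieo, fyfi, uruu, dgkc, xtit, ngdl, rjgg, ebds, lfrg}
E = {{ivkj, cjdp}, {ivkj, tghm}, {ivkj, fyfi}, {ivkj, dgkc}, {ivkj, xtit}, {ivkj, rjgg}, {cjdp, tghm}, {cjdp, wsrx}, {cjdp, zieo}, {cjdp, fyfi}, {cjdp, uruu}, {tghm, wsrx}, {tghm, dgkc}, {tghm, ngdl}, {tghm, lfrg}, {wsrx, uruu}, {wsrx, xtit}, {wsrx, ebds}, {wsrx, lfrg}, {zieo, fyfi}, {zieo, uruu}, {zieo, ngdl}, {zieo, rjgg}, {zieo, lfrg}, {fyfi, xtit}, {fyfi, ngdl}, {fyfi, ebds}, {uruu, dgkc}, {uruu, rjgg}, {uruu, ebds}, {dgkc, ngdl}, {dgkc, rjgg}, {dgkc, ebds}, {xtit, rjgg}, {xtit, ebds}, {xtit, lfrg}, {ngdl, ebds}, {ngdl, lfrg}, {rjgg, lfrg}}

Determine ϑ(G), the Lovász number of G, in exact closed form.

sqrt(13)

Vertex lfrg has 6 neighbors: tghm, wsrx, zieo, xtit, ngdl, rjgg.
deg(uruu) = 6; N(uruu) = {cjdp, wsrx, zieo, dgkc, rjgg, ebds}.
Vertex xtit has 6 neighbors: ivkj, wsrx, fyfi, rjgg, ebds, lfrg.
deg(cjdp) = 6; N(cjdp) = {ivkj, tghm, wsrx, zieo, fyfi, uruu}.
Regular of degree 6 on 13 vertices: SR(13,6,2,3) — a Paley graph.
A has 3 distinct eigenvalues ≈ [6.0, 1.302776, -2.302776].
λ_max=6, λ_min=-sqrt(13)/2 - 1/2; ϑ = −13·λ_min/(λ_max−λ_min) = sqrt(13).
ϑ(G) ≈ 3.6056.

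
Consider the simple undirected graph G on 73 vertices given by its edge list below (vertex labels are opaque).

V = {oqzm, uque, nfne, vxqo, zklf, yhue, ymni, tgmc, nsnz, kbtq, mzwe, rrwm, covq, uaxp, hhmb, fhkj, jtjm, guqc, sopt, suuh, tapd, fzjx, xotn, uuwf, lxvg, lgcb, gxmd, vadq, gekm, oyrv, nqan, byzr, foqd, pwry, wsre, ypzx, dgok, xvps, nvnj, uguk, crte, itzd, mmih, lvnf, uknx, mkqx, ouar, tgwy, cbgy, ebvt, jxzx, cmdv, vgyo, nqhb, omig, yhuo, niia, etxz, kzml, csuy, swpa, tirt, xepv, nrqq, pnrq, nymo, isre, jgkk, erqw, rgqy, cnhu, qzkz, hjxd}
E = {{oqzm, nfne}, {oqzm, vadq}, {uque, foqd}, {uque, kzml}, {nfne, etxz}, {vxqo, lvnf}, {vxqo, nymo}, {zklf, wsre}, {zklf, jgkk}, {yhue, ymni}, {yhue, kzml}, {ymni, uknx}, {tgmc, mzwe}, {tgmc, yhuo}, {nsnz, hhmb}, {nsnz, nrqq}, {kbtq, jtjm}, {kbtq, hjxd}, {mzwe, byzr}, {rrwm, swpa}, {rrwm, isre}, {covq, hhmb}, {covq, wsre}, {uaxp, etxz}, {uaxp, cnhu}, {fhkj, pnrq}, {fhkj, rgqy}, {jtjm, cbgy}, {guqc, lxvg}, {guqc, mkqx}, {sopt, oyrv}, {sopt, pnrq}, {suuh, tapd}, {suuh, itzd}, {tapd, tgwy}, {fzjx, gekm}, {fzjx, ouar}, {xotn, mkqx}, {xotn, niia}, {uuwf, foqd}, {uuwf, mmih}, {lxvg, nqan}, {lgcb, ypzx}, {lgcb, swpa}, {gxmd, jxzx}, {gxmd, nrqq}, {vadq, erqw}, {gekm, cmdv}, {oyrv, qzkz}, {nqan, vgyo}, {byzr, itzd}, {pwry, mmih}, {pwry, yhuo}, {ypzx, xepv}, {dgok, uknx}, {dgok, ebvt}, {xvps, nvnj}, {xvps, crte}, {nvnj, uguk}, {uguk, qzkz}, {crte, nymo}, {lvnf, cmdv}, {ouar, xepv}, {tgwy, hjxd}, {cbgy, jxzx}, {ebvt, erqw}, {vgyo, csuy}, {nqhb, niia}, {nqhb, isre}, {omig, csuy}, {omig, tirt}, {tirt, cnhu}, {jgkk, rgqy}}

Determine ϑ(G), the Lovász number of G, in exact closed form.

N(niia) = {xotn, nqhb}, |N(niia)| = 2.
Vertex sopt has 2 neighbors: oyrv, pnrq.
N(covq) = {hhmb, wsre}, |N(covq)| = 2.
deg(ouar) = 2; N(ouar) = {fzjx, xepv}.
2-regular, N=73; this is C_{73}, the 73-cycle.
Distinct eigenvalues (to 3 d.p.): [2.0, 1.993, 1.97, 1.934, 1.883, 1.818, 1.739, 1.648, 1.544, 1.429, 1.304, 1.169, 1.025, 0.873, 0.715, 0.552, 0.385, 0.215, 0.043, -0.129, -0.3, -0.469, -0.634, -0.795, -0.95, -1.098, -1.237, -1.368, -1.488, -1.598, -1.695, -1.78, -1.852, -1.91, -1.954, -1.983, -1.998].
Lovász: ϑ = −73(-2*cos(pi/73))/(2+-(-1)*2*cos(pi/73)) = 73*cos(pi/73)/(cos(pi/73) + 1).
ϑ(G) ≈ 36.483094774.
α=36, χ(Ḡ)=37; ϑ=73*cos(pi/73)/(cos(pi/73) + 1) lies between (both strict).

73*cos(pi/73)/(cos(pi/73) + 1)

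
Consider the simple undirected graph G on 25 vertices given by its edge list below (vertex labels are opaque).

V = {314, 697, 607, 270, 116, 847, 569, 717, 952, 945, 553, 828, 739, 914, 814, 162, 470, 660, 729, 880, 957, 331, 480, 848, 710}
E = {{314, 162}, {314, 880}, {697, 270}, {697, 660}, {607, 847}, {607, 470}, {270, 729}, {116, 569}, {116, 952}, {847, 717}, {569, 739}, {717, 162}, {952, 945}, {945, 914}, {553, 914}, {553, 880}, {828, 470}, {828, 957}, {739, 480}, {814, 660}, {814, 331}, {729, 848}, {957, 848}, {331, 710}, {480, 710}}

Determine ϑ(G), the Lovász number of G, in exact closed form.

25*cos(pi/25)/(cos(pi/25) + 1)

N(957) = {828, 848}, |N(957)| = 2.
N(270) = {697, 729}, |N(270)| = 2.
Vertex 739 has 2 neighbors: 569, 480.
Vertex 162 has 2 neighbors: 314, 717.
25-vertex 2-regular graph: the odd cycle C_{25}.
The 13 distinct eigenvalues: [2.0, 1.937166, 1.752613, 1.457937, 1.071654, 0.618034, 0.125581, -0.374763, -0.851559, -1.274848, -1.618034, -1.859553, -1.984229].
With N=25: ϑ(G) = 25·(-(-1)*2*cos(pi/25))/(2−(-2*cos(pi/25))) = 25*cos(pi/25)/(cos(pi/25) + 1).
≈ 12.45052181 (to 8 d.p.).
Sandwich: α(G)=12 ≤ ϑ(G)=25*cos(pi/25)/(cos(pi/25) + 1) ≤ χ(Ḡ)=13 (both strict).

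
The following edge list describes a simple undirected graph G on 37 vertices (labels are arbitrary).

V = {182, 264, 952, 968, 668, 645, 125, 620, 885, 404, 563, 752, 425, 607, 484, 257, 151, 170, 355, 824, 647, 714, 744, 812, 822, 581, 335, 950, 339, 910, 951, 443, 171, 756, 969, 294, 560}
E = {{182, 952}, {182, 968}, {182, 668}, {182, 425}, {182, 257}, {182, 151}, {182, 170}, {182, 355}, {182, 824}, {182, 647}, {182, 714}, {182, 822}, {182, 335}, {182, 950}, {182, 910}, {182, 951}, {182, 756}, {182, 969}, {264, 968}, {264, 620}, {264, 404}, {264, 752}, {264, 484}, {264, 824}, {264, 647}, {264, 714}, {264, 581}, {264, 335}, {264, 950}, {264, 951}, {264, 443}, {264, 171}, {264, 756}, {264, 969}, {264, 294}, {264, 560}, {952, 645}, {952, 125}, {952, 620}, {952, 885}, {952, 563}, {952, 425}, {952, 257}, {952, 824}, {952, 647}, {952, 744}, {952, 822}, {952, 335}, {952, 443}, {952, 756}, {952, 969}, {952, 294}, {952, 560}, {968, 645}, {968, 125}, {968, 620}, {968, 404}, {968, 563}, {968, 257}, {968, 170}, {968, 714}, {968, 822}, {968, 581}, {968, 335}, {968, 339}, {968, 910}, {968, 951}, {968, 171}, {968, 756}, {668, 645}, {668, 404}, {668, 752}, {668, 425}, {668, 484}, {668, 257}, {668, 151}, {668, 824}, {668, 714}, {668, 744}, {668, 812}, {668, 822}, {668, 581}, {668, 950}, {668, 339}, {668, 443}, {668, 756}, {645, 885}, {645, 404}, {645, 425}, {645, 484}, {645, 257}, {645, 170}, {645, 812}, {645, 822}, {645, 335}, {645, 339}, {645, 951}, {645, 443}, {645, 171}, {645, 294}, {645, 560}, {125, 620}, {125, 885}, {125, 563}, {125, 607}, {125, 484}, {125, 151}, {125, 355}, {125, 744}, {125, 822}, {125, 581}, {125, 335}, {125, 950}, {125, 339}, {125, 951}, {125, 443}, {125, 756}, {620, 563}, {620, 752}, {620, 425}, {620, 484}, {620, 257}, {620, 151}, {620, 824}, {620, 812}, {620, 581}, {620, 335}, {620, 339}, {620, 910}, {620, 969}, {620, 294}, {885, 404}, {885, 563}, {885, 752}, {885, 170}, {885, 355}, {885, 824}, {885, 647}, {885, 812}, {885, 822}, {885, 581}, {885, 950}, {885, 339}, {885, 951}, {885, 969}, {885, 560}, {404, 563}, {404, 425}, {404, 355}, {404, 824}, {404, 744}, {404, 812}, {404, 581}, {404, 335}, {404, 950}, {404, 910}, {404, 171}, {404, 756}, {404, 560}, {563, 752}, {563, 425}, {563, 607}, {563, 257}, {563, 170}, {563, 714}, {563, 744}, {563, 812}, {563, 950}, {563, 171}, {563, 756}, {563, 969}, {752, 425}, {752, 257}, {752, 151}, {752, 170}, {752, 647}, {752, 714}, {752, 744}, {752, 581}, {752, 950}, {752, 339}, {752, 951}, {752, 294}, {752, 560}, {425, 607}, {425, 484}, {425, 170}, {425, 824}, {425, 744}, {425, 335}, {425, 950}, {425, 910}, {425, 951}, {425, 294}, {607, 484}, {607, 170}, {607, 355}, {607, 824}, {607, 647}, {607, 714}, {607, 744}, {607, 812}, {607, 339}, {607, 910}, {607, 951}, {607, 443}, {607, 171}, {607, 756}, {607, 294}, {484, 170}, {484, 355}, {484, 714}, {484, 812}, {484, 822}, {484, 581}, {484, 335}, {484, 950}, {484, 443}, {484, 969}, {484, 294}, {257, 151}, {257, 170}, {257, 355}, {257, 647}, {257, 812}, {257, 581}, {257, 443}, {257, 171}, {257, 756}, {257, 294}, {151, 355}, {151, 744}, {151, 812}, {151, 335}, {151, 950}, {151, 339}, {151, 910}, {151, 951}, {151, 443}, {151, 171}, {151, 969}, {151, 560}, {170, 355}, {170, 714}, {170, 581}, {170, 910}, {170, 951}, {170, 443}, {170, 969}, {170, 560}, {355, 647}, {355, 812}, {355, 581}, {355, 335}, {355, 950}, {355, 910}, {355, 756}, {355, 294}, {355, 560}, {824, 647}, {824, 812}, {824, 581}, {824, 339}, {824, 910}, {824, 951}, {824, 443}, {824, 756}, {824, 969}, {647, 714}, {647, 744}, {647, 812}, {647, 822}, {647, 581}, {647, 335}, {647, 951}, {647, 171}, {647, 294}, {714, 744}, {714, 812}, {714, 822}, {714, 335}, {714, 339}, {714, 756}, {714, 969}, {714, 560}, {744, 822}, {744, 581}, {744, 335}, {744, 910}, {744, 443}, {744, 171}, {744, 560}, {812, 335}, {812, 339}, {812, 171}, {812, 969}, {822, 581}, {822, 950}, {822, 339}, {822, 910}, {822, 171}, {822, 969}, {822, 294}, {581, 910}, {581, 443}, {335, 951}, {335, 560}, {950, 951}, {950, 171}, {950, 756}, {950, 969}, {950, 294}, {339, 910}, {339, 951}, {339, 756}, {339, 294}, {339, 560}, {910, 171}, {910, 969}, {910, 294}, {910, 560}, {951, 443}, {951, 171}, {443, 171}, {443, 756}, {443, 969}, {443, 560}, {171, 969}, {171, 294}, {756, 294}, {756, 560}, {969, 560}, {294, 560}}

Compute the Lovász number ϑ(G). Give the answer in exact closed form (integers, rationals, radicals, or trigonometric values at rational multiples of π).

sqrt(37)

N(620) = {264, 952, 968, 125, 563, 752, 425, 484, 257, 151, 824, 812, 581, 335, 339, 910, 969, 294}, |N(620)| = 18.
N(560) = {264, 952, 645, 885, 404, 752, 151, 170, 355, 714, 744, 335, 339, 910, 443, 756, 969, 294}, |N(560)| = 18.
Vertex 607 has 18 neighbors: 125, 563, 425, 484, 170, 355, 824, 647, 714, 744, 812, 339, 910, 951, 443, 171, 756, 294.
deg(404) = 18; N(404) = {264, 968, 668, 645, 885, 563, 425, 355, 824, 744, 812, 581, 335, 950, 910, 171, 756, 560}.
Regular of degree 18 on 37 vertices: strongly regular (37,18,8,9).
The 3 distinct eigenvalues: [18.0, 2.541, -3.541].
With N=37: ϑ(G) = 37·(-(-sqrt(37)/2 - 1/2))/(18−(-sqrt(37)/2 - 1/2)) = sqrt(37).
Numerically 6.082763.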